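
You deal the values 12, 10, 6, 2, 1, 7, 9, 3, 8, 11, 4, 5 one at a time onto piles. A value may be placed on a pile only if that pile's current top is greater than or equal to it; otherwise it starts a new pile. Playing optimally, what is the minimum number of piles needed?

The minimum number of non-increasing subsequences covering a sequence equals the length of its longest strictly increasing subsequence.
LIS length is 4 (e.g. 6, 7, 9, 11), so 4 piles are needed.

4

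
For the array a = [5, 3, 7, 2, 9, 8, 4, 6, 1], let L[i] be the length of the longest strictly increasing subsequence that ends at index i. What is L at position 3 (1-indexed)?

dp[i] = 1 + max{dp[j] : j<i, a[j]<a[i]} (or 1 if no such j):
i:     1 2 3 4 5 6 7 8 9
a[i]:  5 3 7 2 9 8 4 6 1
dp:    1 1 2 1 3 3 2 3 1
At index 3 the value is 2.

2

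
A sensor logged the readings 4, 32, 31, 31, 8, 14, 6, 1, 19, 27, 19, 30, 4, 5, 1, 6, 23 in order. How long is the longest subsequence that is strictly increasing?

6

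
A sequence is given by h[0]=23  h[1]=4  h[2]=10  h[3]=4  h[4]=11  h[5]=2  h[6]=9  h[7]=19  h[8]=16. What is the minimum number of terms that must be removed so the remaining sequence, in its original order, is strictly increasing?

5

Fewest deletions = n − (longest strictly increasing subsequence).
Patience tails:
23 → extends → [23]
4 → replaces 23 → [4]
10 → extends → [4, 10]
4 → already a tail → [4, 10]
11 → extends → [4, 10, 11]
2 → replaces 4 → [2, 10, 11]
9 → replaces 10 → [2, 9, 11]
19 → extends → [2, 9, 11, 19]
16 → replaces 19 → [2, 9, 11, 16]
Longest strictly increasing subsequence has length 4, so deletions = 9 − 4 = 5.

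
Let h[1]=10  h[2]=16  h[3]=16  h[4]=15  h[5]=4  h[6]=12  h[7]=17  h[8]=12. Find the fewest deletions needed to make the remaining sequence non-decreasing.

4

Fewest deletions = n − (longest non-decreasing subsequence).
Patience tails:
10 → extends → [10]
16 → extends → [10, 16]
16 → extends → [10, 16, 16]
15 → replaces 16 → [10, 15, 16]
4 → replaces 10 → [4, 15, 16]
12 → replaces 15 → [4, 12, 16]
17 → extends → [4, 12, 16, 17]
12 → replaces 16 → [4, 12, 12, 17]
Longest non-decreasing subsequence has length 4, so deletions = 8 − 4 = 4.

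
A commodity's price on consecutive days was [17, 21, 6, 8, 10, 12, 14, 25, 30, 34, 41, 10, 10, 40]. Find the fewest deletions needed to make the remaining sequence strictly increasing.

Fewest deletions = n − (longest strictly increasing subsequence).
i:      1  2  3  4  5  6  7  8  9 10 11 12 13 14
a[i]:  17 21  6  8 10 12 14 25 30 34 41 10 10 40
dp:     1  2  1  2  3  4  5  6  7  8  9  3  3  9
max dp = 9, so deletions = 14 − 9 = 5.

5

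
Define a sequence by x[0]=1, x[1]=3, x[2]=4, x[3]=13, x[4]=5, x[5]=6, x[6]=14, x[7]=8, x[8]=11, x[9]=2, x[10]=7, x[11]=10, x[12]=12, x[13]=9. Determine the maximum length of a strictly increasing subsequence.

Track the smallest tail for each achievable length (strict):
1 → extends → [1]
3 → extends → [1, 3]
4 → extends → [1, 3, 4]
13 → extends → [1, 3, 4, 13]
5 → replaces 13 → [1, 3, 4, 5]
6 → extends → [1, 3, 4, 5, 6]
14 → extends → [1, 3, 4, 5, 6, 14]
8 → replaces 14 → [1, 3, 4, 5, 6, 8]
11 → extends → [1, 3, 4, 5, 6, 8, 11]
2 → replaces 3 → [1, 2, 4, 5, 6, 8, 11]
7 → replaces 8 → [1, 2, 4, 5, 6, 7, 11]
10 → replaces 11 → [1, 2, 4, 5, 6, 7, 10]
12 → extends → [1, 2, 4, 5, 6, 7, 10, 12]
9 → replaces 10 → [1, 2, 4, 5, 6, 7, 9, 12]
Eight tails, so the longest strictly increasing subsequence has length 8 (e.g. 1, 3, 4, 5, 6, 8, 11, 12).

8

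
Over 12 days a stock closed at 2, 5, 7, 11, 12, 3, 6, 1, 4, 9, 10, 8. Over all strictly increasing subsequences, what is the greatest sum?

Let S[i] be the best sum of a strictly increasing subsequence ending at i:
i:      1  2  3  4  5  6  7  8  9 10 11 12
a[i]:   2  5  7 11 12  3  6  1  4  9 10  8
S:      2  7 14 25 37  5 13  1  9 23 33 22
Maximum is 37 (e.g. 2 + 5 + 7 + 11 + 12).

37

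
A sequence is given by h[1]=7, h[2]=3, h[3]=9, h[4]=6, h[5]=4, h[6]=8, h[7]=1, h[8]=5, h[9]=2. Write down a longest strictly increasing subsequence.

3, 6, 8

Patience tails give the LIS length; then backtrack through the dp parents:
7 → extends → [7]
3 → replaces 7 → [3]
9 → extends → [3, 9]
6 → replaces 9 → [3, 6]
4 → replaces 6 → [3, 4]
8 → extends → [3, 4, 8]
1 → replaces 3 → [1, 4, 8]
5 → replaces 8 → [1, 4, 5]
2 → replaces 4 → [1, 2, 5]
Length 3; one witness is 3, 6, 8.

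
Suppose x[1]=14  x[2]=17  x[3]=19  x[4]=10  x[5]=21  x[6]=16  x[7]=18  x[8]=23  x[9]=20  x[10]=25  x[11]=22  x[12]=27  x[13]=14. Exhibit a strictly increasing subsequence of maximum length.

14, 17, 19, 21, 23, 25, 27

Patience tails give the LIS length; then backtrack through the dp parents:
14 → extends → [14]
17 → extends → [14, 17]
19 → extends → [14, 17, 19]
10 → replaces 14 → [10, 17, 19]
21 → extends → [10, 17, 19, 21]
16 → replaces 17 → [10, 16, 19, 21]
18 → replaces 19 → [10, 16, 18, 21]
23 → extends → [10, 16, 18, 21, 23]
20 → replaces 21 → [10, 16, 18, 20, 23]
25 → extends → [10, 16, 18, 20, 23, 25]
22 → replaces 23 → [10, 16, 18, 20, 22, 25]
27 → extends → [10, 16, 18, 20, 22, 25, 27]
14 → replaces 16 → [10, 14, 18, 20, 22, 25, 27]
Length 7; one witness is 14, 17, 19, 21, 23, 25, 27.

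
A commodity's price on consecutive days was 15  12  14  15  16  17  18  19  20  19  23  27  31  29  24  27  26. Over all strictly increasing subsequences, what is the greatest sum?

Let S[i] be the best sum of a strictly increasing subsequence ending at i:
i:       1   2   3   4   5   6   7   8   9  10  11  12  13  14  15  16  17
a[i]:   15  12  14  15  16  17  18  19  20  19  23  27  31  29  24  27  26
S:      15  12  26  41  57  74  92 111 131 111 154 181 212 210 178 205 204
Maximum is 212 (e.g. 12 + 14 + 15 + 16 + 17 + 18 + 19 + 20 + 23 + 27 + 31).

212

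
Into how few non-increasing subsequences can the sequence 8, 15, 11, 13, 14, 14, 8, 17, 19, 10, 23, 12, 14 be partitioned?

7

The minimum number of non-increasing subsequences covering a sequence equals the length of its longest strictly increasing subsequence.
LIS length is 7 (e.g. 8, 11, 13, 14, 17, 19, 23), so 7 piles are needed.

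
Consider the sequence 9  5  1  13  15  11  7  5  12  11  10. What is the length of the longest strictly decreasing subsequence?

Negate each value so 'decreasing' becomes 'increasing', then run patience tails on the negated sequence:
-9 → extends → [-9]
-5 → extends → [-9, -5]
-1 → extends → [-9, -5, -1]
-13 → replaces -9 → [-13, -5, -1]
-15 → replaces -13 → [-15, -5, -1]
-11 → replaces -5 → [-15, -11, -1]
-7 → replaces -1 → [-15, -11, -7]
-5 → extends → [-15, -11, -7, -5]
-12 → replaces -11 → [-15, -12, -7, -5]
-11 → replaces -7 → [-15, -12, -11, -5]
-10 → replaces -5 → [-15, -12, -11, -10]
Four tails, so the longest strictly decreasing subsequence of the original has length 4.

4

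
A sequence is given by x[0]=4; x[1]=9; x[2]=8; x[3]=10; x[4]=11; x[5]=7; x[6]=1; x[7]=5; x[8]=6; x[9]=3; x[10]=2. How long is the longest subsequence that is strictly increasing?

Let dp[i] be the length of the longest such subsequence ending at index i:
i:      0  1  2  3  4  5  6  7  8  9 10
x[i]:   4  9  8 10 11  7  1  5  6  3  2
dp:     1  2  2  3  4  2  1  2  3  2  2
Maximum dp value is 4.

4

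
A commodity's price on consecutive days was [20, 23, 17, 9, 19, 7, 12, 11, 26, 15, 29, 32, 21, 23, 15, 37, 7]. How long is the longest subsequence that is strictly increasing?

6

Track the smallest tail for each achievable length (strict):
20 → extends → [20]
23 → extends → [20, 23]
17 → replaces 20 → [17, 23]
9 → replaces 17 → [9, 23]
19 → replaces 23 → [9, 19]
7 → replaces 9 → [7, 19]
12 → replaces 19 → [7, 12]
11 → replaces 12 → [7, 11]
26 → extends → [7, 11, 26]
15 → replaces 26 → [7, 11, 15]
29 → extends → [7, 11, 15, 29]
32 → extends → [7, 11, 15, 29, 32]
21 → replaces 29 → [7, 11, 15, 21, 32]
23 → replaces 32 → [7, 11, 15, 21, 23]
15 → already a tail → [7, 11, 15, 21, 23]
37 → extends → [7, 11, 15, 21, 23, 37]
7 → already a tail → [7, 11, 15, 21, 23, 37]
Six tails, so the longest strictly increasing subsequence has length 6 (e.g. 20, 23, 26, 29, 32, 37).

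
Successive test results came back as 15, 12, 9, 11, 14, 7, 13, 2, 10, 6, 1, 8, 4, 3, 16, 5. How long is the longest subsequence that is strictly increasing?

Let dp[i] be the length of the longest such subsequence ending at index i:
i:      1  2  3  4  5  6  7  8  9 10 11 12 13 14 15 16
a[i]:  15 12  9 11 14  7 13  2 10  6  1  8  4  3 16  5
dp:     1  1  1  2  3  1  3  1  2  2  1  3  2  2  4  3
Maximum dp value is 4.

4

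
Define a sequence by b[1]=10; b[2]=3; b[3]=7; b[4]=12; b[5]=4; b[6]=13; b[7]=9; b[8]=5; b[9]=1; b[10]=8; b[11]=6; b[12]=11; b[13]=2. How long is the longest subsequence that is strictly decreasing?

5

Negate each value so 'decreasing' becomes 'increasing', then run patience tails on the negated sequence:
-10 → extends → [-10]
-3 → extends → [-10, -3]
-7 → replaces -3 → [-10, -7]
-12 → replaces -10 → [-12, -7]
-4 → extends → [-12, -7, -4]
-13 → replaces -12 → [-13, -7, -4]
-9 → replaces -7 → [-13, -9, -4]
-5 → replaces -4 → [-13, -9, -5]
-1 → extends → [-13, -9, -5, -1]
-8 → replaces -5 → [-13, -9, -8, -1]
-6 → replaces -1 → [-13, -9, -8, -6]
-11 → replaces -9 → [-13, -11, -8, -6]
-2 → extends → [-13, -11, -8, -6, -2]
Five tails, so the longest strictly decreasing subsequence of the original has length 5.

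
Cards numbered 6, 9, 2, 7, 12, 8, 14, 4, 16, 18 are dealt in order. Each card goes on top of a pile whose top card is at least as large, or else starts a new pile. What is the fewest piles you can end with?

Place each on the leftmost legal pile:
6 → new pile 1 (tops now [6])
9 → new pile 2 (tops now [6, 9])
2 → pile 1 (tops now [2, 9])
7 → pile 2 (tops now [2, 7])
12 → new pile 3 (tops now [2, 7, 12])
8 → pile 3 (tops now [2, 7, 8])
14 → new pile 4 (tops now [2, 7, 8, 14])
4 → pile 2 (tops now [2, 4, 8, 14])
16 → new pile 5 (tops now [2, 4, 8, 14, 16])
18 → new pile 6 (tops now [2, 4, 8, 14, 16, 18])
Six piles.

6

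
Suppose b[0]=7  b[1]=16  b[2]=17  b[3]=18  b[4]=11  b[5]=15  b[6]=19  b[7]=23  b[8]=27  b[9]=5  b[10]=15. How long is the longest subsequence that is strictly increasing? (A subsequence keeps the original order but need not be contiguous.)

7

Track the smallest tail for each achievable length (strict):
7 → extends → [7]
16 → extends → [7, 16]
17 → extends → [7, 16, 17]
18 → extends → [7, 16, 17, 18]
11 → replaces 16 → [7, 11, 17, 18]
15 → replaces 17 → [7, 11, 15, 18]
19 → extends → [7, 11, 15, 18, 19]
23 → extends → [7, 11, 15, 18, 19, 23]
27 → extends → [7, 11, 15, 18, 19, 23, 27]
5 → replaces 7 → [5, 11, 15, 18, 19, 23, 27]
15 → already a tail → [5, 11, 15, 18, 19, 23, 27]
Seven tails, so the longest strictly increasing subsequence has length 7 (e.g. 7, 16, 17, 18, 19, 23, 27).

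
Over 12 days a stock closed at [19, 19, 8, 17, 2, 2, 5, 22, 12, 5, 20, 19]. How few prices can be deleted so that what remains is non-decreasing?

Fewest deletions = n − (longest non-decreasing subsequence).
Patience tails:
19 → extends → [19]
19 → extends → [19, 19]
8 → replaces 19 → [8, 19]
17 → replaces 19 → [8, 17]
2 → replaces 8 → [2, 17]
2 → replaces 17 → [2, 2]
5 → extends → [2, 2, 5]
22 → extends → [2, 2, 5, 22]
12 → replaces 22 → [2, 2, 5, 12]
5 → replaces 12 → [2, 2, 5, 5]
20 → extends → [2, 2, 5, 5, 20]
19 → replaces 20 → [2, 2, 5, 5, 19]
Longest non-decreasing subsequence has length 5, so deletions = 12 − 5 = 7.

7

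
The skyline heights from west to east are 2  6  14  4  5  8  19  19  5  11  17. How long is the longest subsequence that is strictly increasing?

6

Track the smallest tail for each achievable length (strict):
2 → extends → [2]
6 → extends → [2, 6]
14 → extends → [2, 6, 14]
4 → replaces 6 → [2, 4, 14]
5 → replaces 14 → [2, 4, 5]
8 → extends → [2, 4, 5, 8]
19 → extends → [2, 4, 5, 8, 19]
19 → already a tail → [2, 4, 5, 8, 19]
5 → already a tail → [2, 4, 5, 8, 19]
11 → replaces 19 → [2, 4, 5, 8, 11]
17 → extends → [2, 4, 5, 8, 11, 17]
Six tails, so the longest strictly increasing subsequence has length 6 (e.g. 2, 4, 5, 8, 11, 17).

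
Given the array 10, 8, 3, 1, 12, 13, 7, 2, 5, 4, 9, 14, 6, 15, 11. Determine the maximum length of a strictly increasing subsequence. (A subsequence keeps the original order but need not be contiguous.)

6

Track the smallest tail for each achievable length (strict):
10 → extends → [10]
8 → replaces 10 → [8]
3 → replaces 8 → [3]
1 → replaces 3 → [1]
12 → extends → [1, 12]
13 → extends → [1, 12, 13]
7 → replaces 12 → [1, 7, 13]
2 → replaces 7 → [1, 2, 13]
5 → replaces 13 → [1, 2, 5]
4 → replaces 5 → [1, 2, 4]
9 → extends → [1, 2, 4, 9]
14 → extends → [1, 2, 4, 9, 14]
6 → replaces 9 → [1, 2, 4, 6, 14]
15 → extends → [1, 2, 4, 6, 14, 15]
11 → replaces 14 → [1, 2, 4, 6, 11, 15]
Six tails, so the longest strictly increasing subsequence has length 6 (e.g. 1, 2, 5, 9, 14, 15).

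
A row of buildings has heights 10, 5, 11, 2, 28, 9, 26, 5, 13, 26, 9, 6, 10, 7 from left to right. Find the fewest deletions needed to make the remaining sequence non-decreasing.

10

Fewest deletions = n − (longest non-decreasing subsequence).
i:      1  2  3  4  5  6  7  8  9 10 11 12 13 14
a[i]:  10  5 11  2 28  9 26  5 13 26  9  6 10  7
dp:     1  1  2  1  3  2  3  2  3  4  3  3  4  4
max dp = 4, so deletions = 14 − 4 = 10.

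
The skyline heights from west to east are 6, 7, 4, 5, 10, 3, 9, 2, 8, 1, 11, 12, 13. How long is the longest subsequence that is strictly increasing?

Let dp[i] be the length of the longest such subsequence ending at index i:
i:      1  2  3  4  5  6  7  8  9 10 11 12 13
a[i]:   6  7  4  5 10  3  9  2  8  1 11 12 13
dp:     1  2  1  2  3  1  3  1  3  1  4  5  6
Maximum dp value is 6.

6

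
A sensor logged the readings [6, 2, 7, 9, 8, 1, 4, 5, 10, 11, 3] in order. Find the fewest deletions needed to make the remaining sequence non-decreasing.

6

Fewest deletions = n − (longest non-decreasing subsequence).
Patience tails:
6 → extends → [6]
2 → replaces 6 → [2]
7 → extends → [2, 7]
9 → extends → [2, 7, 9]
8 → replaces 9 → [2, 7, 8]
1 → replaces 2 → [1, 7, 8]
4 → replaces 7 → [1, 4, 8]
5 → replaces 8 → [1, 4, 5]
10 → extends → [1, 4, 5, 10]
11 → extends → [1, 4, 5, 10, 11]
3 → replaces 4 → [1, 3, 5, 10, 11]
Longest non-decreasing subsequence has length 5, so deletions = 11 − 5 = 6.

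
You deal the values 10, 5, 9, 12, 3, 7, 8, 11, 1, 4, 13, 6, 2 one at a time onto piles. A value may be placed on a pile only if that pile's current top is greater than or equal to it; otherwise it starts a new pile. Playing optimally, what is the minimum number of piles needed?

5

Place each on the leftmost legal pile:
10 → new pile 1 (tops now [10])
5 → pile 1 (tops now [5])
9 → new pile 2 (tops now [5, 9])
12 → new pile 3 (tops now [5, 9, 12])
3 → pile 1 (tops now [3, 9, 12])
7 → pile 2 (tops now [3, 7, 12])
8 → pile 3 (tops now [3, 7, 8])
11 → new pile 4 (tops now [3, 7, 8, 11])
1 → pile 1 (tops now [1, 7, 8, 11])
4 → pile 2 (tops now [1, 4, 8, 11])
13 → new pile 5 (tops now [1, 4, 8, 11, 13])
6 → pile 3 (tops now [1, 4, 6, 11, 13])
2 → pile 2 (tops now [1, 2, 6, 11, 13])
Five piles.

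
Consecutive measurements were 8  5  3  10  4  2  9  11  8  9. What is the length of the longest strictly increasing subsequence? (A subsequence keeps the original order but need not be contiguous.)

4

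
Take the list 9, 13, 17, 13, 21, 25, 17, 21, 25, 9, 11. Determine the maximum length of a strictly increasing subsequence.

5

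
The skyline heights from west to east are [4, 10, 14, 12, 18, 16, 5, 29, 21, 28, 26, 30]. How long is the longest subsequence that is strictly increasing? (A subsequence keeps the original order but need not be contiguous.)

7

Let dp[i] be the length of the longest such subsequence ending at index i:
i:      1  2  3  4  5  6  7  8  9 10 11 12
a[i]:   4 10 14 12 18 16  5 29 21 28 26 30
dp:     1  2  3  3  4  4  2  5  5  6  6  7
Maximum dp value is 7.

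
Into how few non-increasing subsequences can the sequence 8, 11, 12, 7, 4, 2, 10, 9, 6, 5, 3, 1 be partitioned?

3

Place each on the leftmost legal pile:
8 → new pile 1 (tops now [8])
11 → new pile 2 (tops now [8, 11])
12 → new pile 3 (tops now [8, 11, 12])
7 → pile 1 (tops now [7, 11, 12])
4 → pile 1 (tops now [4, 11, 12])
2 → pile 1 (tops now [2, 11, 12])
10 → pile 2 (tops now [2, 10, 12])
9 → pile 2 (tops now [2, 9, 12])
6 → pile 2 (tops now [2, 6, 12])
5 → pile 2 (tops now [2, 5, 12])
3 → pile 2 (tops now [2, 3, 12])
1 → pile 1 (tops now [1, 3, 12])
Three piles.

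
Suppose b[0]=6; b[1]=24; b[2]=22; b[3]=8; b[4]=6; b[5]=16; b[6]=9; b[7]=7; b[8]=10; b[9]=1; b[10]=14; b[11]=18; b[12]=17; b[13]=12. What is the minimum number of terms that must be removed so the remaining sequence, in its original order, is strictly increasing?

Fewest deletions = n − (longest strictly increasing subsequence).
i:      0  1  2  3  4  5  6  7  8  9 10 11 12 13
b[i]:   6 24 22  8  6 16  9  7 10  1 14 18 17 12
dp:     1  2  2  2  1  3  3  2  4  1  5  6  6  5
max dp = 6, so deletions = 14 − 6 = 8.

8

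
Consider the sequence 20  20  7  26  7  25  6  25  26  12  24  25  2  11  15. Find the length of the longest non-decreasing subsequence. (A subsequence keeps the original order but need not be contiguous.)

Track the smallest tail for each achievable length (allowing ties):
20 → extends → [20]
20 → extends → [20, 20]
7 → replaces 20 → [7, 20]
26 → extends → [7, 20, 26]
7 → replaces 20 → [7, 7, 26]
25 → replaces 26 → [7, 7, 25]
6 → replaces 7 → [6, 7, 25]
25 → extends → [6, 7, 25, 25]
26 → extends → [6, 7, 25, 25, 26]
12 → replaces 25 → [6, 7, 12, 25, 26]
24 → replaces 25 → [6, 7, 12, 24, 26]
25 → replaces 26 → [6, 7, 12, 24, 25]
2 → replaces 6 → [2, 7, 12, 24, 25]
11 → replaces 12 → [2, 7, 11, 24, 25]
15 → replaces 24 → [2, 7, 11, 15, 25]
Five tails, so the longest non-decreasing subsequence has length 5 (e.g. 20, 20, 25, 25, 26).

5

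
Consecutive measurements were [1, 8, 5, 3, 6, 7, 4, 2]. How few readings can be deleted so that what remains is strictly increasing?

4

Fewest deletions = n − (longest strictly increasing subsequence).
Patience tails:
1 → extends → [1]
8 → extends → [1, 8]
5 → replaces 8 → [1, 5]
3 → replaces 5 → [1, 3]
6 → extends → [1, 3, 6]
7 → extends → [1, 3, 6, 7]
4 → replaces 6 → [1, 3, 4, 7]
2 → replaces 3 → [1, 2, 4, 7]
Longest strictly increasing subsequence has length 4, so deletions = 8 − 4 = 4.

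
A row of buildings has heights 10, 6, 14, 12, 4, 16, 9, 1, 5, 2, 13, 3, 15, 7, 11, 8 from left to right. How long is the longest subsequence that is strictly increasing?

5

Track the smallest tail for each achievable length (strict):
10 → extends → [10]
6 → replaces 10 → [6]
14 → extends → [6, 14]
12 → replaces 14 → [6, 12]
4 → replaces 6 → [4, 12]
16 → extends → [4, 12, 16]
9 → replaces 12 → [4, 9, 16]
1 → replaces 4 → [1, 9, 16]
5 → replaces 9 → [1, 5, 16]
2 → replaces 5 → [1, 2, 16]
13 → replaces 16 → [1, 2, 13]
3 → replaces 13 → [1, 2, 3]
15 → extends → [1, 2, 3, 15]
7 → replaces 15 → [1, 2, 3, 7]
11 → extends → [1, 2, 3, 7, 11]
8 → replaces 11 → [1, 2, 3, 7, 8]
Five tails, so the longest strictly increasing subsequence has length 5 (e.g. 1, 2, 3, 7, 11).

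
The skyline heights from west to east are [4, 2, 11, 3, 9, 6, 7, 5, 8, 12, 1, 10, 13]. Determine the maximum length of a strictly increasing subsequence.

7

Let dp[i] be the length of the longest such subsequence ending at index i:
i:      1  2  3  4  5  6  7  8  9 10 11 12 13
a[i]:   4  2 11  3  9  6  7  5  8 12  1 10 13
dp:     1  1  2  2  3  3  4  3  5  6  1  6  7
Maximum dp value is 7.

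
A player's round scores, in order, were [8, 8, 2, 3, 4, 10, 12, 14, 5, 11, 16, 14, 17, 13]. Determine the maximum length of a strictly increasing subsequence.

Let dp[i] be the length of the longest such subsequence ending at index i:
i:      1  2  3  4  5  6  7  8  9 10 11 12 13 14
a[i]:   8  8  2  3  4 10 12 14  5 11 16 14 17 13
dp:     1  1  1  2  3  4  5  6  4  5  7  6  8  6
Maximum dp value is 8.

8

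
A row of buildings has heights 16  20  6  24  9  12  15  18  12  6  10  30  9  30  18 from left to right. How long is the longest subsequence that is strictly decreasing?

5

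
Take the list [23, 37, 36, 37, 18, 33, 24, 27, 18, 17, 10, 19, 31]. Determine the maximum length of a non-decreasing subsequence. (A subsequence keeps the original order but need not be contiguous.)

Track the smallest tail for each achievable length (allowing ties):
23 → extends → [23]
37 → extends → [23, 37]
36 → replaces 37 → [23, 36]
37 → extends → [23, 36, 37]
18 → replaces 23 → [18, 36, 37]
33 → replaces 36 → [18, 33, 37]
24 → replaces 33 → [18, 24, 37]
27 → replaces 37 → [18, 24, 27]
18 → replaces 24 → [18, 18, 27]
17 → replaces 18 → [17, 18, 27]
10 → replaces 17 → [10, 18, 27]
19 → replaces 27 → [10, 18, 19]
31 → extends → [10, 18, 19, 31]
Four tails, so the longest non-decreasing subsequence has length 4 (e.g. 23, 24, 27, 31).

4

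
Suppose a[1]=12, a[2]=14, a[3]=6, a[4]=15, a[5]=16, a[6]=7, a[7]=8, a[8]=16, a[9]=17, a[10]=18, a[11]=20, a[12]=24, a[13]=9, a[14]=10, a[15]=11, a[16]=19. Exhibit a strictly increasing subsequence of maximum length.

Patience tails give the LIS length; then backtrack through the dp parents:
12 → extends → [12]
14 → extends → [12, 14]
6 → replaces 12 → [6, 14]
15 → extends → [6, 14, 15]
16 → extends → [6, 14, 15, 16]
7 → replaces 14 → [6, 7, 15, 16]
8 → replaces 15 → [6, 7, 8, 16]
16 → already a tail → [6, 7, 8, 16]
17 → extends → [6, 7, 8, 16, 17]
18 → extends → [6, 7, 8, 16, 17, 18]
20 → extends → [6, 7, 8, 16, 17, 18, 20]
24 → extends → [6, 7, 8, 16, 17, 18, 20, 24]
9 → replaces 16 → [6, 7, 8, 9, 17, 18, 20, 24]
10 → replaces 17 → [6, 7, 8, 9, 10, 18, 20, 24]
11 → replaces 18 → [6, 7, 8, 9, 10, 11, 20, 24]
19 → replaces 20 → [6, 7, 8, 9, 10, 11, 19, 24]
Length 8; one witness is 12, 14, 15, 16, 17, 18, 20, 24.

12, 14, 15, 16, 17, 18, 20, 24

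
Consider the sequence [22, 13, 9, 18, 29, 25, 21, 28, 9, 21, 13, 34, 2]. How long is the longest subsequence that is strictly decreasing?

Let dp[i] be the longest strictly decreasing subsequence ending at i:
i:      1  2  3  4  5  6  7  8  9 10 11 12 13
a[i]:  22 13  9 18 29 25 21 28  9 21 13 34  2
dp:     1  2  3  2  1  2  3  2  4  3  4  1  5
Maximum is 5.

5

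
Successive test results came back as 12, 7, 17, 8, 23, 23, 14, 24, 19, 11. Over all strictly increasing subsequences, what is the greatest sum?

Let S[i] be the best sum of a strictly increasing subsequence ending at i:
i:      1  2  3  4  5  6  7  8  9 10
a[i]:  12  7 17  8 23 23 14 24 19 11
S:     12  7 29 15 52 52 29 76 48 26
Maximum is 76 (e.g. 12 + 17 + 23 + 24).

76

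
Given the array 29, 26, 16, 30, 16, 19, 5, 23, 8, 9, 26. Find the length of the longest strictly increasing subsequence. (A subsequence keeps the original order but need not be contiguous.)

Track the smallest tail for each achievable length (strict):
29 → extends → [29]
26 → replaces 29 → [26]
16 → replaces 26 → [16]
30 → extends → [16, 30]
16 → already a tail → [16, 30]
19 → replaces 30 → [16, 19]
5 → replaces 16 → [5, 19]
23 → extends → [5, 19, 23]
8 → replaces 19 → [5, 8, 23]
9 → replaces 23 → [5, 8, 9]
26 → extends → [5, 8, 9, 26]
Four tails, so the longest strictly increasing subsequence has length 4 (e.g. 16, 19, 23, 26).

4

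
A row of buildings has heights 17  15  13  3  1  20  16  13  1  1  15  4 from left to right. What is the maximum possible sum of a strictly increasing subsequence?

37

Let S[i] be the best sum of a strictly increasing subsequence ending at i:
i:      1  2  3  4  5  6  7  8  9 10 11 12
a[i]:  17 15 13  3  1 20 16 13  1  1 15  4
S:     17 15 13  3  1 37 31 16  1  1 31  7
Maximum is 37 (e.g. 17 + 20).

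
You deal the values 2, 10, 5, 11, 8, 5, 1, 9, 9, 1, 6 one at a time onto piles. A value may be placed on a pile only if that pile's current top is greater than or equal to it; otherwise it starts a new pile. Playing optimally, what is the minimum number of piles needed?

Place each on the leftmost legal pile:
2 → new pile 1 (tops now [2])
10 → new pile 2 (tops now [2, 10])
5 → pile 2 (tops now [2, 5])
11 → new pile 3 (tops now [2, 5, 11])
8 → pile 3 (tops now [2, 5, 8])
5 → pile 2 (tops now [2, 5, 8])
1 → pile 1 (tops now [1, 5, 8])
9 → new pile 4 (tops now [1, 5, 8, 9])
9 → pile 4 (tops now [1, 5, 8, 9])
1 → pile 1 (tops now [1, 5, 8, 9])
6 → pile 3 (tops now [1, 5, 6, 9])
Four piles.

4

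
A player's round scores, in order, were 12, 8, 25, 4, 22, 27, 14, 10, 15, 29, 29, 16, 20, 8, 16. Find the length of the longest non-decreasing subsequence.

Let dp[i] be the length of the longest such subsequence ending at index i:
i:      1  2  3  4  5  6  7  8  9 10 11 12 13 14 15
a[i]:  12  8 25  4 22 27 14 10 15 29 29 16 20  8 16
dp:     1  1  2  1  2  3  2  2  3  4  5  4  5  2  5
Maximum dp value is 5.

5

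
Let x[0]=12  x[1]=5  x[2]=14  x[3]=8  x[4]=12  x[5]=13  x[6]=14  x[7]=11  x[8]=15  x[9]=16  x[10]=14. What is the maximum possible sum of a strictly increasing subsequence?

Let S[i] be the best sum of a strictly increasing subsequence ending at i:
i:      0  1  2  3  4  5  6  7  8  9 10
x[i]:  12  5 14  8 12 13 14 11 15 16 14
S:     12  5 26 13 25 38 52 24 67 83 52
Maximum is 83 (e.g. 5 + 8 + 12 + 13 + 14 + 15 + 16).

83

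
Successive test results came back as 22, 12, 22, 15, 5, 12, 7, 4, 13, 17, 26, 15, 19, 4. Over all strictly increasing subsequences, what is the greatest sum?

73

Let S[i] be the best sum of a strictly increasing subsequence ending at i:
i:      1  2  3  4  5  6  7  8  9 10 11 12 13 14
a[i]:  22 12 22 15  5 12  7  4 13 17 26 15 19  4
S:     22 12 34 27  5 17 12  4 30 47 73 45 66  4
Maximum is 73 (e.g. 5 + 12 + 13 + 17 + 26).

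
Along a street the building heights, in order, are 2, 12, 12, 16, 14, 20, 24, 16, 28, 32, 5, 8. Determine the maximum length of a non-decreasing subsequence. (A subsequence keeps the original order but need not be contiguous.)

8

Let dp[i] be the length of the longest such subsequence ending at index i:
i:      1  2  3  4  5  6  7  8  9 10 11 12
a[i]:   2 12 12 16 14 20 24 16 28 32  5  8
dp:     1  2  3  4  4  5  6  5  7  8  2  3
Maximum dp value is 8.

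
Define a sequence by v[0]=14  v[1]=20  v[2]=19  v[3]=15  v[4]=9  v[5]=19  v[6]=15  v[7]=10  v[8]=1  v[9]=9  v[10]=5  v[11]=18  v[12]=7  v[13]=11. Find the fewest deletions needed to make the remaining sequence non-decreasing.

Fewest deletions = n − (longest non-decreasing subsequence).
Patience tails:
14 → extends → [14]
20 → extends → [14, 20]
19 → replaces 20 → [14, 19]
15 → replaces 19 → [14, 15]
9 → replaces 14 → [9, 15]
19 → extends → [9, 15, 19]
15 → replaces 19 → [9, 15, 15]
10 → replaces 15 → [9, 10, 15]
1 → replaces 9 → [1, 10, 15]
9 → replaces 10 → [1, 9, 15]
5 → replaces 9 → [1, 5, 15]
18 → extends → [1, 5, 15, 18]
7 → replaces 15 → [1, 5, 7, 18]
11 → replaces 18 → [1, 5, 7, 11]
Longest non-decreasing subsequence has length 4, so deletions = 14 − 4 = 10.

10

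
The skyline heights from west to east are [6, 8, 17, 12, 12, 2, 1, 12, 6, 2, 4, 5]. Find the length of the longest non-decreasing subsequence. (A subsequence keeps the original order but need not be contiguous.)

5

Let dp[i] be the length of the longest such subsequence ending at index i:
i:      1  2  3  4  5  6  7  8  9 10 11 12
a[i]:   6  8 17 12 12  2  1 12  6  2  4  5
dp:     1  2  3  3  4  1  1  5  2  2  3  4
Maximum dp value is 5.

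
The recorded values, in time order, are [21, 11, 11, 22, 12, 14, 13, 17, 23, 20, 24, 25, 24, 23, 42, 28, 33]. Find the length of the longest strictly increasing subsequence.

9

Let dp[i] be the length of the longest such subsequence ending at index i:
i:      1  2  3  4  5  6  7  8  9 10 11 12 13 14 15 16 17
a[i]:  21 11 11 22 12 14 13 17 23 20 24 25 24 23 42 28 33
dp:     1  1  1  2  2  3  3  4  5  5  6  7  6  6  8  8  9
Maximum dp value is 9.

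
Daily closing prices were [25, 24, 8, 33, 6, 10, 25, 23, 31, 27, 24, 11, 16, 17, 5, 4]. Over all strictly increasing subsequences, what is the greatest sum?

80

Let S[i] be the best sum of a strictly increasing subsequence ending at i:
i:      1  2  3  4  5  6  7  8  9 10 11 12 13 14 15 16
a[i]:  25 24  8 33  6 10 25 23 31 27 24 11 16 17  5  4
S:     25 24  8 58  6 18 49 41 80 76 65 29 45 62  5  4
Maximum is 80 (e.g. 24 + 25 + 31).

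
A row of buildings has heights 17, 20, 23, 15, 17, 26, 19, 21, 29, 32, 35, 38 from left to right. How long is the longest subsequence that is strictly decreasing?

2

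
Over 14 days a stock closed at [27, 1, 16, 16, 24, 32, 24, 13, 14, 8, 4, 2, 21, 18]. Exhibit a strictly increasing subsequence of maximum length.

Patience tails give the LIS length; then backtrack through the dp parents:
27 → extends → [27]
1 → replaces 27 → [1]
16 → extends → [1, 16]
16 → already a tail → [1, 16]
24 → extends → [1, 16, 24]
32 → extends → [1, 16, 24, 32]
24 → already a tail → [1, 16, 24, 32]
13 → replaces 16 → [1, 13, 24, 32]
14 → replaces 24 → [1, 13, 14, 32]
8 → replaces 13 → [1, 8, 14, 32]
4 → replaces 8 → [1, 4, 14, 32]
2 → replaces 4 → [1, 2, 14, 32]
21 → replaces 32 → [1, 2, 14, 21]
18 → replaces 21 → [1, 2, 14, 18]
Length 4; one witness is 1, 16, 24, 32.

1, 16, 24, 32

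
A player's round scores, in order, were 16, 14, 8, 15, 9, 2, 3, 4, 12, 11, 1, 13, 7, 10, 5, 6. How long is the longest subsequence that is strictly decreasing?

Negate each value so 'decreasing' becomes 'increasing', then run patience tails on the negated sequence:
-16 → extends → [-16]
-14 → extends → [-16, -14]
-8 → extends → [-16, -14, -8]
-15 → replaces -14 → [-16, -15, -8]
-9 → replaces -8 → [-16, -15, -9]
-2 → extends → [-16, -15, -9, -2]
-3 → replaces -2 → [-16, -15, -9, -3]
-4 → replaces -3 → [-16, -15, -9, -4]
-12 → replaces -9 → [-16, -15, -12, -4]
-11 → replaces -4 → [-16, -15, -12, -11]
-1 → extends → [-16, -15, -12, -11, -1]
-13 → replaces -12 → [-16, -15, -13, -11, -1]
-7 → replaces -1 → [-16, -15, -13, -11, -7]
-10 → replaces -7 → [-16, -15, -13, -11, -10]
-5 → extends → [-16, -15, -13, -11, -10, -5]
-6 → replaces -5 → [-16, -15, -13, -11, -10, -6]
Six tails, so the longest strictly decreasing subsequence of the original has length 6.

6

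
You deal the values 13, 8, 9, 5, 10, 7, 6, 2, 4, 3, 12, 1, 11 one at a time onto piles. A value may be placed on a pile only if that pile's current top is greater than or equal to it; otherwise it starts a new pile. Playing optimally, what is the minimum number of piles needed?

Place each on the leftmost legal pile:
13 → new pile 1 (tops now [13])
8 → pile 1 (tops now [8])
9 → new pile 2 (tops now [8, 9])
5 → pile 1 (tops now [5, 9])
10 → new pile 3 (tops now [5, 9, 10])
7 → pile 2 (tops now [5, 7, 10])
6 → pile 2 (tops now [5, 6, 10])
2 → pile 1 (tops now [2, 6, 10])
4 → pile 2 (tops now [2, 4, 10])
3 → pile 2 (tops now [2, 3, 10])
12 → new pile 4 (tops now [2, 3, 10, 12])
1 → pile 1 (tops now [1, 3, 10, 12])
11 → pile 4 (tops now [1, 3, 10, 11])
Four piles.

4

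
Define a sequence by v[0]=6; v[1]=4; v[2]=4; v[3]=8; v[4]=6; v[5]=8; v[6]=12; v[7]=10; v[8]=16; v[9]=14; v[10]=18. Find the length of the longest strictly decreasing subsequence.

Let dp[i] be the longest strictly decreasing subsequence ending at i:
i:      0  1  2  3  4  5  6  7  8  9 10
v[i]:   6  4  4  8  6  8 12 10 16 14 18
dp:     1  2  2  1  2  1  1  2  1  2  1
Maximum is 2.

2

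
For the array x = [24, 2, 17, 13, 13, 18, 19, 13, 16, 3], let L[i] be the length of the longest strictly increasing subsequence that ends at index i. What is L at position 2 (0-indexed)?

2

dp[i] = 1 + max{dp[j] : j<i, x[j]<x[i]} (or 1 if no such j):
i:      0  1  2  3  4  5  6  7  8  9
x[i]:  24  2 17 13 13 18 19 13 16  3
dp:     1  1  2  2  2  3  4  2  3  2
At index 2 the value is 2.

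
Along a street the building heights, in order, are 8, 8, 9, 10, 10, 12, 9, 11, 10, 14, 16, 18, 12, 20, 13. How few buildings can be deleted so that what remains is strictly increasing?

Fewest deletions = n − (longest strictly increasing subsequence).
Patience tails:
8 → extends → [8]
8 → already a tail → [8]
9 → extends → [8, 9]
10 → extends → [8, 9, 10]
10 → already a tail → [8, 9, 10]
12 → extends → [8, 9, 10, 12]
9 → already a tail → [8, 9, 10, 12]
11 → replaces 12 → [8, 9, 10, 11]
10 → already a tail → [8, 9, 10, 11]
14 → extends → [8, 9, 10, 11, 14]
16 → extends → [8, 9, 10, 11, 14, 16]
18 → extends → [8, 9, 10, 11, 14, 16, 18]
12 → replaces 14 → [8, 9, 10, 11, 12, 16, 18]
20 → extends → [8, 9, 10, 11, 12, 16, 18, 20]
13 → replaces 16 → [8, 9, 10, 11, 12, 13, 18, 20]
Longest strictly increasing subsequence has length 8, so deletions = 15 − 8 = 7.

7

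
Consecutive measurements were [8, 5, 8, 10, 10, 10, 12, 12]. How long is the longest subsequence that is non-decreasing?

7

Track the smallest tail for each achievable length (allowing ties):
8 → extends → [8]
5 → replaces 8 → [5]
8 → extends → [5, 8]
10 → extends → [5, 8, 10]
10 → extends → [5, 8, 10, 10]
10 → extends → [5, 8, 10, 10, 10]
12 → extends → [5, 8, 10, 10, 10, 12]
12 → extends → [5, 8, 10, 10, 10, 12, 12]
Seven tails, so the longest non-decreasing subsequence has length 7 (e.g. 8, 8, 10, 10, 10, 12, 12).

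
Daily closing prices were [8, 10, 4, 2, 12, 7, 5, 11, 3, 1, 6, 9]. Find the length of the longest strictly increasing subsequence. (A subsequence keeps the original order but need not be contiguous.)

Track the smallest tail for each achievable length (strict):
8 → extends → [8]
10 → extends → [8, 10]
4 → replaces 8 → [4, 10]
2 → replaces 4 → [2, 10]
12 → extends → [2, 10, 12]
7 → replaces 10 → [2, 7, 12]
5 → replaces 7 → [2, 5, 12]
11 → replaces 12 → [2, 5, 11]
3 → replaces 5 → [2, 3, 11]
1 → replaces 2 → [1, 3, 11]
6 → replaces 11 → [1, 3, 6]
9 → extends → [1, 3, 6, 9]
Four tails, so the longest strictly increasing subsequence has length 4 (e.g. 4, 5, 6, 9).

4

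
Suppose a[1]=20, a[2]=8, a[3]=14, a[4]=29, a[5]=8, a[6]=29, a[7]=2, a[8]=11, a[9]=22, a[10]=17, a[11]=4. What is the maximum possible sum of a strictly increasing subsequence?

Let S[i] be the best sum of a strictly increasing subsequence ending at i:
i:      1  2  3  4  5  6  7  8  9 10 11
a[i]:  20  8 14 29  8 29  2 11 22 17  4
S:     20  8 22 51  8 51  2 19 44 39  6
Maximum is 51 (e.g. 8 + 14 + 29).

51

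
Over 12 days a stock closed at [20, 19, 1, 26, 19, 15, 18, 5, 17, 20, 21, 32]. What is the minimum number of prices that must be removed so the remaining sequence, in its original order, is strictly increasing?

Fewest deletions = n − (longest strictly increasing subsequence).
i:      1  2  3  4  5  6  7  8  9 10 11 12
a[i]:  20 19  1 26 19 15 18  5 17 20 21 32
dp:     1  1  1  2  2  2  3  2  3  4  5  6
max dp = 6, so deletions = 12 − 6 = 6.

6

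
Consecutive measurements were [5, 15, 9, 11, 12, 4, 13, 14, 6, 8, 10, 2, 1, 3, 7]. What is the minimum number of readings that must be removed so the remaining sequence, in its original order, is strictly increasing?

Fewest deletions = n − (longest strictly increasing subsequence).
Patience tails:
5 → extends → [5]
15 → extends → [5, 15]
9 → replaces 15 → [5, 9]
11 → extends → [5, 9, 11]
12 → extends → [5, 9, 11, 12]
4 → replaces 5 → [4, 9, 11, 12]
13 → extends → [4, 9, 11, 12, 13]
14 → extends → [4, 9, 11, 12, 13, 14]
6 → replaces 9 → [4, 6, 11, 12, 13, 14]
8 → replaces 11 → [4, 6, 8, 12, 13, 14]
10 → replaces 12 → [4, 6, 8, 10, 13, 14]
2 → replaces 4 → [2, 6, 8, 10, 13, 14]
1 → replaces 2 → [1, 6, 8, 10, 13, 14]
3 → replaces 6 → [1, 3, 8, 10, 13, 14]
7 → replaces 8 → [1, 3, 7, 10, 13, 14]
Longest strictly increasing subsequence has length 6, so deletions = 15 − 6 = 9.

9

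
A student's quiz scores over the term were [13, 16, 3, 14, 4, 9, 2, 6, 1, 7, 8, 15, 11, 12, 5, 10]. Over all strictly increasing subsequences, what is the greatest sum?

Let S[i] be the best sum of a strictly increasing subsequence ending at i:
i:      1  2  3  4  5  6  7  8  9 10 11 12 13 14 15 16
a[i]:  13 16  3 14  4  9  2  6  1  7  8 15 11 12  5 10
S:     13 29  3 27  7 16  2 13  1 20 28 43 39 51 12 38
Maximum is 51 (e.g. 3 + 4 + 6 + 7 + 8 + 11 + 12).

51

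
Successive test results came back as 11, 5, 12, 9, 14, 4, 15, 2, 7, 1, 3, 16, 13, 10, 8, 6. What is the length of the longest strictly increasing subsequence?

5

Let dp[i] be the length of the longest such subsequence ending at index i:
i:      1  2  3  4  5  6  7  8  9 10 11 12 13 14 15 16
a[i]:  11  5 12  9 14  4 15  2  7  1  3 16 13 10  8  6
dp:     1  1  2  2  3  1  4  1  2  1  2  5  3  3  3  3
Maximum dp value is 5.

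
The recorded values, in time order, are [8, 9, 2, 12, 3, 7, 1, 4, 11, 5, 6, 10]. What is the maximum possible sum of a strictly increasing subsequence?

Let S[i] be the best sum of a strictly increasing subsequence ending at i:
i:      1  2  3  4  5  6  7  8  9 10 11 12
a[i]:   8  9  2 12  3  7  1  4 11  5  6 10
S:      8 17  2 29  5 12  1  9 28 14 20 30
Maximum is 30 (e.g. 2 + 3 + 4 + 5 + 6 + 10).

30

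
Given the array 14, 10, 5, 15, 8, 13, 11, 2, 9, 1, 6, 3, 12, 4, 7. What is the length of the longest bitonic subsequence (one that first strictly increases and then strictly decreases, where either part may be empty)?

7

inc[i] = longest strictly increasing subsequence ending at i; dec[i] = longest strictly decreasing subsequence starting at i:
i:      1  2  3  4  5  6  7  8  9 10 11 12 13 14 15
a[i]:  14 10  5 15  8 13 11  2  9  1  6  3 12  4  7
inc:    1  1  1  2  2  3  3  1  3  1  2  2  4  3  4
dec:    6  4  3  6  3  5  4  2  3  1  2  1  2  1  1
Best peak at i=4 (value 15): inc=2, dec=6, length 2+6−1 = 7.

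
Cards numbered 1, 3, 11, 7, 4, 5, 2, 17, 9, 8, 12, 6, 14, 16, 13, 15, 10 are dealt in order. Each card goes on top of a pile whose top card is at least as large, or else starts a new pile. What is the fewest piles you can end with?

Place each on the leftmost legal pile:
1 → new pile 1 (tops now [1])
3 → new pile 2 (tops now [1, 3])
11 → new pile 3 (tops now [1, 3, 11])
7 → pile 3 (tops now [1, 3, 7])
4 → pile 3 (tops now [1, 3, 4])
5 → new pile 4 (tops now [1, 3, 4, 5])
2 → pile 2 (tops now [1, 2, 4, 5])
17 → new pile 5 (tops now [1, 2, 4, 5, 17])
9 → pile 5 (tops now [1, 2, 4, 5, 9])
8 → pile 5 (tops now [1, 2, 4, 5, 8])
12 → new pile 6 (tops now [1, 2, 4, 5, 8, 12])
6 → pile 5 (tops now [1, 2, 4, 5, 6, 12])
14 → new pile 7 (tops now [1, 2, 4, 5, 6, 12, 14])
16 → new pile 8 (tops now [1, 2, 4, 5, 6, 12, 14, 16])
13 → pile 7 (tops now [1, 2, 4, 5, 6, 12, 13, 16])
15 → pile 8 (tops now [1, 2, 4, 5, 6, 12, 13, 15])
10 → pile 6 (tops now [1, 2, 4, 5, 6, 10, 13, 15])
Eight piles.

8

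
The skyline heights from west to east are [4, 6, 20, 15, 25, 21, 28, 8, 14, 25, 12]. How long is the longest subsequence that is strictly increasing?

Let dp[i] be the length of the longest such subsequence ending at index i:
i:      1  2  3  4  5  6  7  8  9 10 11
a[i]:   4  6 20 15 25 21 28  8 14 25 12
dp:     1  2  3  3  4  4  5  3  4  5  4
Maximum dp value is 5.

5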